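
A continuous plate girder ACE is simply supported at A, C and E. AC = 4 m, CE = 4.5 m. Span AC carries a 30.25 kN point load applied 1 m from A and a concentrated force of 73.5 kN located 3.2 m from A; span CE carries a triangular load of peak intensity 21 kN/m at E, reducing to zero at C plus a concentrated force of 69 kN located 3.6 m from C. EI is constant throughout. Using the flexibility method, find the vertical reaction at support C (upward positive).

R_C = 122.1 kN

Release continuity at C by inserting a hinge; the redundant is the internal moment M_C. The primary structure is two simply-supported spans AC and CE.
End slopes at the hinge C, treating each span as simply supported:
  span AC: point load 30.25 at a = 1: Pab(L + a)/(6LEI) = 18.91/EI
  span AC: point load 73.5 at a = 3.2: Pab(L + a)/(6LEI) = 56.45/EI
  span CE: triangular load, peak 21: 7w₀L³/(360EI) = 37.21/EI
  span CE: point load 69 at a = 3.6: Pab(L + b)/(6LEI) = 44.71/EI
  relative rotation θ_0 = (75.35 + 81.92)/EI = 157.3/EI
A unit hogging moment at C produces rotation L₁/(3EI) + L₂/(3EI) = 2.833/EI.
Slope continuity at C: θ_0 = M_C·2.833/EI, so M_C = 157.3/2.833 = 55.51 kN·m (hogging).
Span AC, ΣM about A with M_C applied at C: R_C^{AC}·4 = 265.4 + 55.51, so R_C^{AC} = 80.24 kN and R_A = 103.8 − 80.24 = 23.51 kN.
Span CE, ΣM about E: R_C^{CE}·4.5 = 133 + 55.51, so R_C^{CE} = 41.89 kN and R_E = 116.2 − 41.89 = 74.36 kN.
R_C = 80.24 + 41.89 = 122.1 kN.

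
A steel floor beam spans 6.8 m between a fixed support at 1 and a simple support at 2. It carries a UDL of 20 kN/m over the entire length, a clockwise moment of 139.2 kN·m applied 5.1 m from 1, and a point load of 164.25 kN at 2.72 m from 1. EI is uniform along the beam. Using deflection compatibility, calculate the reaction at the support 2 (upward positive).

Release the roller at 2. Primary structure: cantilever fixed at 1.
Free-end deflection of the primary structure under the applied loading (downward +):
  UDL 20: wL⁴/(8EI) = 5345/EI
  clockwise couple 139.2 at a = 5.1: M₀a(2L − a)/(2EI) = 3017/EI
  point load 164.25 at a = 2.72: Pa²(3L − a)/(6EI) = 3581/EI
  δ_0 = 11943/EI
Flexibility coefficient — unit upward force at 2: δ_{22} = L³/(3EI) = 104.8/EI.
Compatibility at 2: δ_0 − R_2·δ_{22} = 0, so R_2 = 11943/104.8 = 114 kN.

R_2 = 114 kN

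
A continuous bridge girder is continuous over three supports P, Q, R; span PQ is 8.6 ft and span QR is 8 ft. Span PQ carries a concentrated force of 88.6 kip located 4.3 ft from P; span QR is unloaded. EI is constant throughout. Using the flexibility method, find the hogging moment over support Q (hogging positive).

Release continuity at Q by inserting a hinge; the redundant is the internal moment M_Q. The primary structure is two simply-supported spans PQ and QR.
End slopes at the hinge Q, treating each span as simply supported:
  span PQ: point load 88.6 at a = 4.3: Pab(L + a)/(6LEI) = 409.6/EI
  relative rotation θ_0 = (409.6 + 0)/EI = 409.6/EI
A unit hogging moment at Q produces rotation L₁/(3EI) + L₂/(3EI) = 5.533/EI.
Compatibility: M_Q·(L₁+L₂)/(3EI) = θ_0, giving M_Q = 74.02 kip·ft (hogging).

M_Q = 74.02 kip·ft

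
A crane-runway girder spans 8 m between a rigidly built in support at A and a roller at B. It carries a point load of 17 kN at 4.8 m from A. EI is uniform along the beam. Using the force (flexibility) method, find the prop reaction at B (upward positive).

R_B = 7.344 kN

Choose R_B as the redundant. The primary structure is the cantilever fixed at A.
Primary-structure tip deflection at B by superposition:
  point load 17 at a = 4.8: Pa²(3L − a)/(6EI) = 1253/EI
Tip deflection under a unit load at B: L³/(3EI) = 170.7/EI.
The prop prevents deflection at B: R_B = δ_0/δ_{BB} = 1253/170.7 = 7.344 kN.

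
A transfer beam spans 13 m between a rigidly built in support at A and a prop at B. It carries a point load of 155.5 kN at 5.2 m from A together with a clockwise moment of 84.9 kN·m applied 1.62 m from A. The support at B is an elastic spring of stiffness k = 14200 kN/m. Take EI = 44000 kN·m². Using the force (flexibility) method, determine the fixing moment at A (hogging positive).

Remove the prop at B; the released (primary) structure is a cantilever built in at A.
Primary-structure tip deflection at B by superposition:
  point load 155.5 at a = 5.2: Pa²(3L − a)/(6EI) = 23687/EI
  clockwise couple 84.9 at a = 1.62: M₀a(2L − a)/(2EI) = 1677/EI
  δ_0 = 25363/EI
Flexibility coefficient — unit upward force at B: δ_{BB} = L³/(3EI) = 732.3/EI.
With EI = 44000 kN·m²: δ_0 = 0.57644 m and δ_{BB} = 0.016644 m/kN.
Compatibility — the spring shortens by R_B/k under the reaction it provides: δ_0 − R_B·δ_{BB} = R_B/k. With 1/k = 0.00007 m/kN, R_B = δ_0 / (δ_{BB} + 1/k) = 0.57644 / (0.016644 + 0.00007) = 34.49 kN.
Moment equilibrium about A: M_A = Σ(load moments about A) − R_B·L = 893.5 − 34.49×13 = 445.2 kN·m.

M_A = 445.2 kN·m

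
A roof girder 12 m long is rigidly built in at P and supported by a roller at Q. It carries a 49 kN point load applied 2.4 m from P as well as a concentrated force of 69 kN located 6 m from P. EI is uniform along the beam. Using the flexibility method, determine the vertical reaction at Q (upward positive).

R_Q = 24.31 kN

Remove the prop at Q; the released (primary) structure is a cantilever built in at P.
Downward deflection at the released point Q due to the loads:
  point load 49 at a = 2.4: Pa²(3L − a)/(6EI) = 1581/EI
  point load 69 at a = 6: Pa²(3L − a)/(6EI) = 12420/EI
  δ_0 = 14001/EI
Flexibility coefficient — unit upward force at Q: δ_{QQ} = L³/(3EI) = 576/EI.
Compatibility at Q: δ_0 − R_Q·δ_{QQ} = 0, so R_Q = 14001/576 = 24.31 kN.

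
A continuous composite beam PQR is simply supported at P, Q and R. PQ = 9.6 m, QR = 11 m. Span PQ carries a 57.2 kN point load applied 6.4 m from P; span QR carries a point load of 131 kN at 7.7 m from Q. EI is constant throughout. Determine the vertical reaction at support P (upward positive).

R_P = 3.189 kN

Insert a hinge at Q; M_Q is the redundant, and each span becomes simply supported.
End slopes at the hinge Q, treating each span as simply supported:
  span PQ: point load 57.2 at a = 6.4: Pab(L + a)/(6LEI) = 325.4/EI
  span QR: point load 131 at a = 7.7: Pab(L + b)/(6LEI) = 721.2/EI
  relative rotation θ_0 = (325.4 + 721.2)/EI = 1047/EI
A unit hogging moment at Q produces rotation L₁/(3EI) + L₂/(3EI) = 6.867/EI.
Slope continuity at Q: θ_0 = M_Q·6.867/EI, so M_Q = 1047/6.867 = 152.4 kN·m (hogging).
Span PQ, ΣM about P with M_Q applied at Q: R_Q^{PQ}·9.6 = 366.1 + 152.4, so R_Q^{PQ} = 54.01 kN and R_P = 57.2 − 54.01 = 3.189 kN.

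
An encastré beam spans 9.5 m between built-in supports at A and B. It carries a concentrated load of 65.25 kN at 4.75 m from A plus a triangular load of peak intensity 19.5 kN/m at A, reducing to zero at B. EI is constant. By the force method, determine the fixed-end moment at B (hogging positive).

Take the two fixed-end moments M_A, M_B as redundants; the released structure is the simple span AB.
On the primary (simply-supported) span, the end slopes from the loading are:
  at A: point load 65.25 at a = 4.75: Pab(L + b)/(6LEI) = 368.1/EI
  at B: point load 65.25 at a = 4.75: Pab(L + a)/(6LEI) = 368.1/EI
  at A: triangular load, peak 19.5: w₀L³/(45EI) = 371.5/EI
  at B: triangular load, peak 19.5: 7w₀L³/(360EI) = 325.1/EI
  θ_A0 = 739.6/EI,  θ_B0 = 693.1/EI
Flexibility coefficients: a unit moment at one end gives L/(3EI) there and L/(6EI) at the far end, so f₁₁ = f₂₂ = 3.167/EI and f₁₂ = f₂₁ = 1.583/EI.
Compatibility — zero rotation at each built-in end:
  3.167 M_A + 1.583 M_B = 739.6
  1.583 M_A + 3.167 M_B = 693.1
Solving the pair gives M_A = 165.5 kN·m and M_B = 136.1 kN·m (hogging).

M_B = 136.1 kN·m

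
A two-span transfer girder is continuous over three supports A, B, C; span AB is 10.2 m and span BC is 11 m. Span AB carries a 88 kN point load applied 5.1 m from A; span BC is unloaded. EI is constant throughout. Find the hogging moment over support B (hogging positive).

M_B = 80.97 kN·m

Take M_B as the redundant. Released structure: two simple spans AB and BC with a hinge at B.
End slopes at the hinge B, treating each span as simply supported:
  span AB: point load 88 at a = 5.1: Pab(L + a)/(6LEI) = 572.2/EI
  relative rotation θ_0 = (572.2 + 0)/EI = 572.2/EI
A unit hogging moment at B produces rotation L₁/(3EI) + L₂/(3EI) = 7.067/EI.
Slope continuity at B: θ_0 = M_B·7.067/EI, so M_B = 572.2/7.067 = 80.97 kN·m (hogging).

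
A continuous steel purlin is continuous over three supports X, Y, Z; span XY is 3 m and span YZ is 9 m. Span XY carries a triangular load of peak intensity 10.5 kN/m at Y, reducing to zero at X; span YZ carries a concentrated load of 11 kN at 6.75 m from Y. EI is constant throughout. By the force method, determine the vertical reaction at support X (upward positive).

R_X = 1.825 kN

Insert a hinge at Y; M_Y is the redundant, and each span becomes simply supported.
Discontinuity in slope at Y on the released structure — sum the simple-span end rotations:
  span XY: triangular load, peak 10.5: w₀L³/(45EI) = 6.3/EI
  span YZ: point load 11 at a = 6.75: Pab(L + b)/(6LEI) = 34.8/EI
  relative rotation θ_0 = (6.3 + 34.8)/EI = 41.1/EI
A unit hogging moment at Y produces rotation L₁/(3EI) + L₂/(3EI) = 4/EI.
Compatibility: M_Y·(L₁+L₂)/(3EI) = θ_0, giving M_Y = 10.28 kN·m (hogging).
Span XY, ΣM about X with M_Y applied at Y: R_Y^{XY}·3 = 31.5 + 10.28, so R_Y^{XY} = 13.93 kN and R_X = 15.75 − 13.93 = 1.825 kN.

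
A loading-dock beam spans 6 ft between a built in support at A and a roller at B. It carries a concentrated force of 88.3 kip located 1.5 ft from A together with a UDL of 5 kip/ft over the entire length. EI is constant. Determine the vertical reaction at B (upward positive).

R_B = 18.84 kip

Choose R_B as the redundant. The primary structure is the cantilever fixed at A.
Primary-structure tip deflection at B by superposition:
  point load 88.3 at a = 1.5: Pa²(3L − a)/(6EI) = 546.4/EI
  UDL 5: wL⁴/(8EI) = 810/EI
  δ_0 = 1356/EI
Tip deflection under a unit load at B: L³/(3EI) = 72/EI.
Compatibility at B: δ_0 − R_B·δ_{BB} = 0, so R_B = 1356/72 = 18.84 kip.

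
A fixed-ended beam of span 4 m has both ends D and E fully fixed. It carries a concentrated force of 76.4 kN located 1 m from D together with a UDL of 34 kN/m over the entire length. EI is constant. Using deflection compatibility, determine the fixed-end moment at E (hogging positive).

M_E = 59.66 kN·m

Take the two fixed-end moments M_D, M_E as redundants; the released structure is the simple span DE.
On the primary (simply-supported) span, the end slopes from the loading are:
  at D: point load 76.4 at a = 1: Pab(L + b)/(6LEI) = 66.85/EI
  at E: point load 76.4 at a = 1: Pab(L + a)/(6LEI) = 47.75/EI
  at D: UDL 34: wL³/(24EI) = 90.67/EI
  at E: UDL 34: wL³/(24EI) = 90.67/EI
  θ_D0 = 157.5/EI,  θ_E0 = 138.4/EI
Flexibility coefficients: a unit moment at one end gives L/(3EI) there and L/(6EI) at the far end, so f₁₁ = f₂₂ = 1.333/EI and f₁₂ = f₂₁ = 0.6667/EI.
Compatibility — zero rotation at each built-in end:
  1.333 M_D + 0.6667 M_E = 157.5
  0.6667 M_D + 1.333 M_E = 138.4
Solving the pair gives M_D = 88.31 kN·m and M_E = 59.66 kN·m (hogging).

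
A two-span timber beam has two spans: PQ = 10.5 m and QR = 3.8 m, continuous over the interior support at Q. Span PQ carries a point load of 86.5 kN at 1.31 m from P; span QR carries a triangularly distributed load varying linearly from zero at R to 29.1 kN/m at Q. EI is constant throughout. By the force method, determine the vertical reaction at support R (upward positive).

R_R = 5.694 kN

Take M_Q as the redundant. Released structure: two simple spans PQ and QR with a hinge at Q.
Rotations at Q on the released spans (each span's end-slope, ×1/EI):
  span PQ: point load 86.5 at a = 1.31: Pab(L + a)/(6LEI) = 195.2/EI
  span QR: triangular load, peak 29.1: w₀L³/(45EI) = 35.48/EI
  relative rotation θ_0 = (195.2 + 35.48)/EI = 230.7/EI
A unit hogging moment at Q produces rotation L₁/(3EI) + L₂/(3EI) = 4.767/EI.
Slope continuity at Q: θ_0 = M_Q·4.767/EI, so M_Q = 230.7/4.767 = 48.4 kN·m (hogging).
Span QR, ΣM about R: R_Q^{QR}·3.8 = 140.1 + 48.4, so R_Q^{QR} = 49.6 kN and R_R = 55.29 − 49.6 = 5.694 kN.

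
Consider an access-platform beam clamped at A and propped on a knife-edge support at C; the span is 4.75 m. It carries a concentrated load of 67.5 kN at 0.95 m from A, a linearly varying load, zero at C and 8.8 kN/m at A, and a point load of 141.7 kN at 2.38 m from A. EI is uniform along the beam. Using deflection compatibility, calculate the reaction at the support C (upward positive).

R_C = 52.41 kN

Take the reaction at C as the redundant and release it; the primary structure is a cantilever fixed at A.
Deflection at C on the released cantilever, summing each load's contribution:
  point load 67.5 at a = 0.95: Pa²(3L − a)/(6EI) = 135/EI
  triangular load, peak 8.8 at the fixed end: w₀L⁴/(30EI) = 149.3/EI
  point load 141.7 at a = 2.38: Pa²(3L − a)/(6EI) = 1588/EI
  δ_0 = 1872/EI
Flexibility coefficient — unit upward force at C: δ_{CC} = L³/(3EI) = 35.72/EI.
The prop prevents deflection at C: R_C = δ_0/δ_{CC} = 1872/35.72 = 52.41 kN.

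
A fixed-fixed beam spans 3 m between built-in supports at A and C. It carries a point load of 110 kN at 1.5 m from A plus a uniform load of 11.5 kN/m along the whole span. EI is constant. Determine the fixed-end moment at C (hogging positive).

Release both end moments; the primary structure is a simply-supported span AC with redundants M_A and M_C.
End rotations of the released simple span under the applied load (×1/EI):
  at A: point load 110 at a = 1.5: Pab(L + b)/(6LEI) = 61.88/EI
  at C: point load 110 at a = 1.5: Pab(L + a)/(6LEI) = 61.88/EI
  at A: UDL 11.5: wL³/(24EI) = 12.94/EI
  at C: UDL 11.5: wL³/(24EI) = 12.94/EI
  θ_A0 = 74.81/EI,  θ_C0 = 74.81/EI
Flexibility coefficients: a unit moment at one end gives L/(3EI) there and L/(6EI) at the far end, so f₁₁ = f₂₂ = 1/EI and f₁₂ = f₂₁ = 0.5/EI.
Compatibility — zero rotation at each built-in end:
  1 M_A + 0.5 M_C = 74.81
  0.5 M_A + 1 M_C = 74.81
Solving the pair gives M_A = 49.88 kN·m and M_C = 49.88 kN·m (hogging).

M_C = 49.88 kN·m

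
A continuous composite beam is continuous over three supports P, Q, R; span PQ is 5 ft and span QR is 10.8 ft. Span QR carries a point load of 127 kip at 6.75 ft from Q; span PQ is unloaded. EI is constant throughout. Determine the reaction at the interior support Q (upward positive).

Release continuity at Q by inserting a hinge; the redundant is the internal moment M_Q. The primary structure is two simply-supported spans PQ and QR.
End slopes at the hinge Q, treating each span as simply supported:
  span QR: point load 127 at a = 6.75: Pab(L + b)/(6LEI) = 795.6/EI
  relative rotation θ_0 = (0 + 795.6)/EI = 795.6/EI
A unit hogging moment at Q produces rotation L₁/(3EI) + L₂/(3EI) = 5.267/EI.
Slope continuity at Q: θ_0 = M_Q·5.267/EI, so M_Q = 795.6/5.267 = 151.1 kip·ft (hogging).
Span PQ, ΣM about P with M_Q applied at Q: R_Q^{PQ}·5 = 0 + 151.1, so R_Q^{PQ} = 30.21 kip and R_P = 0 − 30.21 = -30.21 kip.
Span QR, ΣM about R: R_Q^{QR}·10.8 = 514.4 + 151.1, so R_Q^{QR} = 61.61 kip and R_R = 127 − 61.61 = 65.39 kip.
R_Q = 30.21 + 61.61 = 91.83 kip.

R_Q = 91.83 kip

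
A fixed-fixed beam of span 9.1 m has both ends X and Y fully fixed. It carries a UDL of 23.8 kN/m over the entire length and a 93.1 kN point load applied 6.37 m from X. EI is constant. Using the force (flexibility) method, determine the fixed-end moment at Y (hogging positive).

Take the two fixed-end moments M_X, M_Y as redundants; the released structure is the simple span XY.
End rotations of the released simple span under the applied load (×1/EI):
  at X: UDL 23.8: wL³/(24EI) = 747.3/EI
  at Y: UDL 23.8: wL³/(24EI) = 747.3/EI
  at X: point load 93.1 at a = 6.37: Pab(L + b)/(6LEI) = 350.8/EI
  at Y: point load 93.1 at a = 6.37: Pab(L + a)/(6LEI) = 458.7/EI
  θ_X0 = 1098/EI,  θ_Y0 = 1206/EI
Flexibility coefficients: a unit moment at one end gives L/(3EI) there and L/(6EI) at the far end, so f₁₁ = f₂₂ = 3.033/EI and f₁₂ = f₂₁ = 1.517/EI.
Compatibility — zero rotation at each built-in end:
  3.033 M_X + 1.517 M_Y = 1098
  1.517 M_X + 3.033 M_Y = 1206
Solving the pair gives M_X = 217.6 kN·m and M_Y = 288.8 kN·m (hogging).

M_Y = 288.8 kN·m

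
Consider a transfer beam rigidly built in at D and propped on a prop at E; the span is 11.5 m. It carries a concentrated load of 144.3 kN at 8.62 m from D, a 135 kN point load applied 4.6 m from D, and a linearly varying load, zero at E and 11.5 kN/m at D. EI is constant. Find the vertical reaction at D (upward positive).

Remove the prop at E; the released (primary) structure is a cantilever built in at D.
Deflection at E on the released cantilever, summing each load's contribution:
  point load 144.3 at a = 8.62: Pa²(3L − a)/(6EI) = 46248/EI
  point load 135 at a = 4.6: Pa²(3L − a)/(6EI) = 14235/EI
  triangular load, peak 11.5 at the fixed end: w₀L⁴/(30EI) = 6705/EI
  δ_0 = 67188/EI
Flexibility coefficient — unit upward force at E: δ_{EE} = L³/(3EI) = 507/EI.
Compatibility at E: δ_0 − R_E·δ_{EE} = 0, so R_E = 67188/507 = 132.5 kN.
Vertical equilibrium: R_D = ΣP − R_E = 345.4 − 132.5 = 212.9 kN.

R_D = 212.9 kN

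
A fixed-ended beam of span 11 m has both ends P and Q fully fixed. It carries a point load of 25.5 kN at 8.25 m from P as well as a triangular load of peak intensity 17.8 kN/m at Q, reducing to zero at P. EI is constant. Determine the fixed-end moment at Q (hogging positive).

M_Q = 147.1 kN·m

Take the two fixed-end moments M_P, M_Q as redundants; the released structure is the simple span PQ.
Simple-span end rotations at P and Q under the given loads:
  at P: point load 25.5 at a = 8.25: Pab(L + b)/(6LEI) = 120.5/EI
  at Q: point load 25.5 at a = 8.25: Pab(L + a)/(6LEI) = 168.7/EI
  at P: triangular load, peak 17.8: 7w₀L³/(360EI) = 460.7/EI
  at Q: triangular load, peak 17.8: w₀L³/(45EI) = 526.5/EI
  θ_P0 = 581.2/EI,  θ_Q0 = 695.2/EI
Flexibility coefficients: a unit moment at one end gives L/(3EI) there and L/(6EI) at the far end, so f₁₁ = f₂₂ = 3.667/EI and f₁₂ = f₂₁ = 1.833/EI.
Compatibility — zero rotation at each built-in end:
  3.667 M_P + 1.833 M_Q = 581.2
  1.833 M_P + 3.667 M_Q = 695.2
Solving the pair gives M_P = 84.94 kN·m and M_Q = 147.1 kN·m (hogging).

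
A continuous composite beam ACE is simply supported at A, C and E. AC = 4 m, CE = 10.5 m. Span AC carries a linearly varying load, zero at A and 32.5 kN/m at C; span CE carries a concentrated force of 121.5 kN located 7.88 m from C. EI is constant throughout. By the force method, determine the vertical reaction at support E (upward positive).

Insert a hinge at C; M_C is the redundant, and each span becomes simply supported.
Discontinuity in slope at C on the released structure — sum the simple-span end rotations:
  span AC: triangular load, peak 32.5: w₀L³/(45EI) = 46.22/EI
  span CE: point load 121.5 at a = 7.88: Pab(L + b)/(6LEI) = 522.4/EI
  relative rotation θ_0 = (46.22 + 522.4)/EI = 568.6/EI
A unit hogging moment at C produces rotation L₁/(3EI) + L₂/(3EI) = 4.833/EI.
Slope continuity at C: θ_0 = M_C·4.833/EI, so M_C = 568.6/4.833 = 117.6 kN·m (hogging).
Span CE, ΣM about E: R_C^{CE}·10.5 = 318.3 + 117.6, so R_C^{CE} = 41.52 kN and R_E = 121.5 − 41.52 = 79.98 kN.

R_E = 79.98 kN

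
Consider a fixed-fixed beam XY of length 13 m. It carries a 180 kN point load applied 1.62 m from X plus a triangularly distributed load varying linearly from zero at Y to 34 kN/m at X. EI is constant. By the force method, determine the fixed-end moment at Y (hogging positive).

M_Y = 223.3 kN·m

Take the two fixed-end moments M_X, M_Y as redundants; the released structure is the simple span XY.
On the primary (simply-supported) span, the end slopes from the loading are:
  at X: point load 180 at a = 1.62: Pab(L + b)/(6LEI) = 1037/EI
  at Y: point load 180 at a = 1.62: Pab(L + a)/(6LEI) = 622/EI
  at X: triangular load, peak 34: w₀L³/(45EI) = 1660/EI
  at Y: triangular load, peak 34: 7w₀L³/(360EI) = 1452/EI
  θ_X0 = 2697/EI,  θ_Y0 = 2074/EI
Flexibility coefficients: a unit moment at one end gives L/(3EI) there and L/(6EI) at the far end, so f₁₁ = f₂₂ = 4.333/EI and f₁₂ = f₂₁ = 2.167/EI.
Compatibility — zero rotation at each built-in end:
  4.333 M_X + 2.167 M_Y = 2697
  2.167 M_X + 4.333 M_Y = 2074
Solving the pair gives M_X = 510.8 kN·m and M_Y = 223.3 kN·m (hogging).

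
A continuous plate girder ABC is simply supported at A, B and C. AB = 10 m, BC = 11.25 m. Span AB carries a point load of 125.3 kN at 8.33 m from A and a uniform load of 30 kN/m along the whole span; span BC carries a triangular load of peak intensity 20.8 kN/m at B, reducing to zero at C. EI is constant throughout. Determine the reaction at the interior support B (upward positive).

R_B = 397.5 kN

Insert a hinge at B; M_B is the redundant, and each span becomes simply supported.
End slopes at the hinge B, treating each span as simply supported:
  span AB: point load 125.3 at a = 8.33: Pab(L + a)/(6LEI) = 532.5/EI
  span AB: UDL 30: wL³/(24EI) = 1250/EI
  span BC: triangular load, peak 20.8: w₀L³/(45EI) = 658.1/EI
  relative rotation θ_0 = (1783 + 658.1)/EI = 2441/EI
A unit hogging moment at B produces rotation L₁/(3EI) + L₂/(3EI) = 7.083/EI.
Compatibility: M_B·(L₁+L₂)/(3EI) = θ_0, giving M_B = 344.6 kN·m (hogging).
Span AB, ΣM about A with M_B applied at B: R_B^{AB}·10 = 2544 + 344.6, so R_B^{AB} = 288.8 kN and R_A = 425.3 − 288.8 = 136.5 kN.
Span BC, ΣM about C: R_B^{BC}·11.25 = 877.5 + 344.6, so R_B^{BC} = 108.6 kN and R_C = 117 − 108.6 = 8.372 kN.
R_B = 288.8 + 108.6 = 397.5 kN.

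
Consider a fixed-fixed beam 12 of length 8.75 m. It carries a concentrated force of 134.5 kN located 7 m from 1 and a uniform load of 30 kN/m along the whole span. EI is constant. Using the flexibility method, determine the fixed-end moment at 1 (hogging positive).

Take the two fixed-end moments M_1, M_2 as redundants; the released structure is the simple span 12.
Simple-span end rotations at 1 and 2 under the given loads:
  at 1: point load 134.5 at a = 7: Pab(L + b)/(6LEI) = 329.5/EI
  at 2: point load 134.5 at a = 7: Pab(L + a)/(6LEI) = 494.3/EI
  at 1: UDL 30: wL³/(24EI) = 837.4/EI
  at 2: UDL 30: wL³/(24EI) = 837.4/EI
  θ_10 = 1167/EI,  θ_20 = 1332/EI
Flexibility coefficients: a unit moment at one end gives L/(3EI) there and L/(6EI) at the far end, so f₁₁ = f₂₂ = 2.917/EI and f₁₂ = f₂₁ = 1.458/EI.
Compatibility — zero rotation at each built-in end:
  2.917 M_1 + 1.458 M_2 = 1167
  1.458 M_1 + 2.917 M_2 = 1332
Solving the pair gives M_1 = 229.1 kN·m and M_2 = 342 kN·m (hogging).

M_1 = 229.1 kN·m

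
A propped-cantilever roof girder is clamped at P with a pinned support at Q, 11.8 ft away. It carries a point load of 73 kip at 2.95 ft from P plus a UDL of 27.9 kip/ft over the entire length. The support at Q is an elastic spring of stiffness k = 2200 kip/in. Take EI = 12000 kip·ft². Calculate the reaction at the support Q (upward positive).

R_Q = 129.6 kip

Choose R_Q as the redundant. The primary structure is the cantilever fixed at P.
Primary-structure tip deflection at Q by superposition:
  point load 73 at a = 2.95: Pa²(3L − a)/(6EI) = 3436/EI
  UDL 27.9: wL⁴/(8EI) = 67615/EI
  δ_0 = 71051/EI
Tip deflection under a unit load at Q: L³/(3EI) = 547.7/EI.
With EI = 12000 kip·ft²: δ_0 = 5.9209 ft and δ_{QQ} = 0.04564 ft/kip.
Compatibility — the spring shortens by R_Q/k under the reaction it provides: δ_0 − R_Q·δ_{QQ} = R_Q/k. With 1/k = 1/(2200×12) ft/kip = 0.000038 ft/kip, R_Q = δ_0 / (δ_{QQ} + 1/k) = 5.9209 / (0.04564 + 0.000038) = 129.6 kip.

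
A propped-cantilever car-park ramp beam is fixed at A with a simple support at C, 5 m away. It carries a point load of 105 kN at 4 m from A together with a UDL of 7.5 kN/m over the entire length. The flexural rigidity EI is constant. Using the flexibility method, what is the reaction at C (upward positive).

R_C = 87.98 kN

Remove the prop at C; the released (primary) structure is a cantilever built in at A.
Free-end deflection of the primary structure under the applied loading (downward +):
  point load 105 at a = 4: Pa²(3L − a)/(6EI) = 3080/EI
  UDL 7.5: wL⁴/(8EI) = 585.9/EI
  δ_0 = 3666/EI
Tip deflection under a unit load at C: L³/(3EI) = 41.67/EI.
Compatibility at C: δ_0 − R_C·δ_{CC} = 0, so R_C = 3666/41.67 = 87.98 kN.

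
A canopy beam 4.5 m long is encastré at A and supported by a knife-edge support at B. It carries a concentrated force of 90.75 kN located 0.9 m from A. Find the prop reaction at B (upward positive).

Release the roller at B. Primary structure: cantilever fixed at A.
Free-end deflection of the primary structure under the applied loading (downward +):
  point load 90.75 at a = 0.9: Pa²(3L − a)/(6EI) = 154.4/EI
Flexibility coefficient — unit upward force at B: δ_{BB} = L³/(3EI) = 30.38/EI.
The prop prevents deflection at B: R_B = δ_0/δ_{BB} = 154.4/30.38 = 5.082 kN.

R_B = 5.082 kN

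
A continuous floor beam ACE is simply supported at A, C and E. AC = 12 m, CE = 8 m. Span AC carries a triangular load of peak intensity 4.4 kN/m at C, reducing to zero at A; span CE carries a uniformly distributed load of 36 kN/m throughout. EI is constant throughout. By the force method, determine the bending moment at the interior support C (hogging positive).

Release continuity at C by inserting a hinge; the redundant is the internal moment M_C. The primary structure is two simply-supported spans AC and CE.
End slopes at the hinge C, treating each span as simply supported:
  span AC: triangular load, peak 4.4: w₀L³/(45EI) = 169/EI
  span CE: UDL 36: wL³/(24EI) = 768/EI
  relative rotation θ_0 = (169 + 768)/EI = 937/EI
A unit hogging moment at C produces rotation L₁/(3EI) + L₂/(3EI) = 6.667/EI.
Slope continuity at C: θ_0 = M_C·6.667/EI, so M_C = 937/6.667 = 140.5 kN·m (hogging).

M_C = 140.5 kN·m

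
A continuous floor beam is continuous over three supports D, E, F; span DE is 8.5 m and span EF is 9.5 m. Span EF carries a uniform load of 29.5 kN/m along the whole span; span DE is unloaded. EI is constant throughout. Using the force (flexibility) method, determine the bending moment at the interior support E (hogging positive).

Insert a hinge at E; M_E is the redundant, and each span becomes simply supported.
End slopes at the hinge E, treating each span as simply supported:
  span EF: UDL 29.5: wL³/(24EI) = 1054/EI
  relative rotation θ_0 = (0 + 1054)/EI = 1054/EI
A unit hogging moment at E produces rotation L₁/(3EI) + L₂/(3EI) = 6/EI.
Slope continuity at E: θ_0 = M_E·6/EI, so M_E = 1054/6 = 175.6 kN·m (hogging).

M_E = 175.6 kN·m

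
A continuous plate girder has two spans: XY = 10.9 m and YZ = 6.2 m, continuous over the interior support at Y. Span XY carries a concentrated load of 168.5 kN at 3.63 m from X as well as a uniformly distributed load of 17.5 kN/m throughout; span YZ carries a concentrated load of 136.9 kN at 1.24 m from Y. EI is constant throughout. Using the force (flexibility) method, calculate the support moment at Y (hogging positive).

Insert a hinge at Y; M_Y is the redundant, and each span becomes simply supported.
Discontinuity in slope at Y on the released structure — sum the simple-span end rotations:
  span XY: point load 168.5 at a = 3.63: Pab(L + a)/(6LEI) = 987.9/EI
  span XY: UDL 17.5: wL³/(24EI) = 944.3/EI
  span YZ: point load 136.9 at a = 1.24: Pab(L + b)/(6LEI) = 252.6/EI
  relative rotation θ_0 = (1932 + 252.6)/EI = 2185/EI
A unit hogging moment at Y produces rotation L₁/(3EI) + L₂/(3EI) = 5.7/EI.
Slope continuity at Y: θ_0 = M_Y·5.7/EI, so M_Y = 2185/5.7 = 383.3 kN·m (hogging).

M_Y = 383.3 kN·m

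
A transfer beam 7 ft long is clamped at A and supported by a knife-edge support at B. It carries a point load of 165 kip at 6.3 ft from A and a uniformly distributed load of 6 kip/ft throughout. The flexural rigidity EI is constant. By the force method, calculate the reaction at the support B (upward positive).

Take the reaction at B as the redundant and release it; the primary structure is a cantilever fixed at A.
Downward deflection at the released point B due to the loads:
  point load 165 at a = 6.3: Pa²(3L − a)/(6EI) = 16045/EI
  UDL 6: wL⁴/(8EI) = 1801/EI
  δ_0 = 17845/EI
Flexibility coefficient — unit upward force at B: δ_{BB} = L³/(3EI) = 114.3/EI.
The prop prevents deflection at B: R_B = δ_0/δ_{BB} = 17845/114.3 = 156.1 kip.

R_B = 156.1 kip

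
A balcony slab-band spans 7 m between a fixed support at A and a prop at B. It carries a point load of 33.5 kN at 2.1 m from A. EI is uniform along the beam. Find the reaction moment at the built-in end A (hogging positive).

Release the roller at B. Primary structure: cantilever fixed at A.
Free-end deflection of the primary structure under the applied loading (downward +):
  point load 33.5 at a = 2.1: Pa²(3L − a)/(6EI) = 465.4/EI
Tip deflection under a unit load at B: L³/(3EI) = 114.3/EI.
Compatibility at B: δ_0 − R_B·δ_{BB} = 0, so R_B = 465.4/114.3 = 4.07 kN.
Moment equilibrium about A: M_A = Σ(load moments about A) − R_B·L = 70.35 − 4.07×7 = 41.86 kN·m.

M_A = 41.86 kN·m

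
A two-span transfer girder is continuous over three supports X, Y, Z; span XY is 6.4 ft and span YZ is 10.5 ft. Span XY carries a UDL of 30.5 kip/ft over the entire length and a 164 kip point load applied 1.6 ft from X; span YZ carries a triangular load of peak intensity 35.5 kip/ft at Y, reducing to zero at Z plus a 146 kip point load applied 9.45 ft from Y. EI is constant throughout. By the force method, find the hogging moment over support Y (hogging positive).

M_Y = 315 kip·ft

Insert a hinge at Y; M_Y is the redundant, and each span becomes simply supported.
Rotations at Y on the released spans (each span's end-slope, ×1/EI):
  span XY: UDL 30.5: wL³/(24EI) = 333.1/EI
  span XY: point load 164 at a = 1.6: Pab(L + a)/(6LEI) = 262.4/EI
  span YZ: triangular load, peak 35.5: w₀L³/(45EI) = 913.2/EI
  span YZ: point load 146 at a = 9.45: Pab(L + b)/(6LEI) = 265.6/EI
  relative rotation θ_0 = (595.5 + 1179)/EI = 1774/EI
A unit hogging moment at Y produces rotation L₁/(3EI) + L₂/(3EI) = 5.633/EI.
Slope continuity at Y: θ_0 = M_Y·5.633/EI, so M_Y = 1774/5.633 = 315 kip·ft (hogging).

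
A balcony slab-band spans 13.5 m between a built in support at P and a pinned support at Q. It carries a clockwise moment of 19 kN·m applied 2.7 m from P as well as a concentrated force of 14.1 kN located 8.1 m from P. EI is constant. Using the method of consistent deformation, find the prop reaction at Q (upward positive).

R_Q = 6.851 kN

Release the roller at Q. Primary structure: cantilever fixed at P.
Deflection at Q on the released cantilever, summing each load's contribution:
  clockwise couple 19 at a = 2.7: M₀a(2L − a)/(2EI) = 623.3/EI
  point load 14.1 at a = 8.1: Pa²(3L − a)/(6EI) = 4996/EI
  δ_0 = 5619/EI
Tip deflection under a unit load at Q: L³/(3EI) = 820.1/EI.
Compatibility at Q: δ_0 − R_Q·δ_{QQ} = 0, so R_Q = 5619/820.1 = 6.851 kN.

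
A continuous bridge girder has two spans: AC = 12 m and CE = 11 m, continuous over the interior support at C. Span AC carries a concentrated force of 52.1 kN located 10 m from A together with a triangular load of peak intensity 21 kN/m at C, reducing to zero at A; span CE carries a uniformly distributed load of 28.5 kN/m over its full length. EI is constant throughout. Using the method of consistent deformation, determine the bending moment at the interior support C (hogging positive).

Take M_C as the redundant. Released structure: two simple spans AC and CE with a hinge at C.
Discontinuity in slope at C on the released structure — sum the simple-span end rotations:
  span AC: point load 52.1 at a = 10: Pab(L + a)/(6LEI) = 318.4/EI
  span AC: triangular load, peak 21: w₀L³/(45EI) = 806.4/EI
  span CE: UDL 28.5: wL³/(24EI) = 1581/EI
  relative rotation θ_0 = (1125 + 1581)/EI = 2705/EI
A unit hogging moment at C produces rotation L₁/(3EI) + L₂/(3EI) = 7.667/EI.
Slope continuity at C: θ_0 = M_C·7.667/EI, so M_C = 2705/7.667 = 352.9 kN·m (hogging).

M_C = 352.9 kN·m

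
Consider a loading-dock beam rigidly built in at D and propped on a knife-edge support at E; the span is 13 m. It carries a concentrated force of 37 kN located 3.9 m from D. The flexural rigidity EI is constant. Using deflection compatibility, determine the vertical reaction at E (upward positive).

R_E = 4.495 kN

Choose R_E as the redundant. The primary structure is the cantilever fixed at D.
Free-end deflection of the primary structure under the applied loading (downward +):
  point load 37 at a = 3.9: Pa²(3L − a)/(6EI) = 3292/EI
Tip deflection under a unit load at E: L³/(3EI) = 732.3/EI.
The prop prevents deflection at E: R_E = δ_0/δ_{EE} = 3292/732.3 = 4.495 kN.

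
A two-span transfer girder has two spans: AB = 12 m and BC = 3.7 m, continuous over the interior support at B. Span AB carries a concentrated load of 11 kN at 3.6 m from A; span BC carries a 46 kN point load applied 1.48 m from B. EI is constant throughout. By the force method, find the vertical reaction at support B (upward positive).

R_B = 38.49 kN

Take M_B as the redundant. Released structure: two simple spans AB and BC with a hinge at B.
Discontinuity in slope at B on the released structure — sum the simple-span end rotations:
  span AB: point load 11 at a = 3.6: Pab(L + a)/(6LEI) = 72.07/EI
  span BC: point load 46 at a = 1.48: Pab(L + b)/(6LEI) = 40.3/EI
  relative rotation θ_0 = (72.07 + 40.3)/EI = 112.4/EI
A unit hogging moment at B produces rotation L₁/(3EI) + L₂/(3EI) = 5.233/EI.
Slope continuity at B: θ_0 = M_B·5.233/EI, so M_B = 112.4/5.233 = 21.47 kN·m (hogging).
Span AB, ΣM about A with M_B applied at B: R_B^{AB}·12 = 39.6 + 21.47, so R_B^{AB} = 5.089 kN and R_A = 11 − 5.089 = 5.911 kN.
Span BC, ΣM about C: R_B^{BC}·3.7 = 102.1 + 21.47, so R_B^{BC} = 33.4 kN and R_C = 46 − 33.4 = 12.6 kN.
R_B = 5.089 + 33.4 = 38.49 kN.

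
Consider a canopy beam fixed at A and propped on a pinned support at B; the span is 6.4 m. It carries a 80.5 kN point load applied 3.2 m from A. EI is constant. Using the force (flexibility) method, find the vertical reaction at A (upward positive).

R_A = 55.34 kN

Take the reaction at B as the redundant and release it; the primary structure is a cantilever fixed at A.
Deflection at B on the released cantilever, summing each load's contribution:
  point load 80.5 at a = 3.2: Pa²(3L − a)/(6EI) = 2198/EI
Tip deflection under a unit load at B: L³/(3EI) = 87.38/EI.
Compatibility at B: δ_0 − R_B·δ_{BB} = 0, so R_B = 2198/87.38 = 25.16 kN.
Vertical equilibrium: R_A = ΣP − R_B = 80.5 − 25.16 = 55.34 kN.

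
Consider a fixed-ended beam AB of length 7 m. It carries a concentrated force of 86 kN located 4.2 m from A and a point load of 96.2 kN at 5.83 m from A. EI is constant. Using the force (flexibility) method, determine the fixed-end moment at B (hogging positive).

M_B = 164.8 kN·m

Release both end moments; the primary structure is a simply-supported span AB with redundants M_A and M_B.
End rotations of the released simple span under the applied load (×1/EI):
  at A: point load 86 at a = 4.2: Pab(L + b)/(6LEI) = 236/EI
  at B: point load 86 at a = 4.2: Pab(L + a)/(6LEI) = 269.7/EI
  at A: point load 96.2 at a = 5.83: Pab(L + b)/(6LEI) = 127.6/EI
  at B: point load 96.2 at a = 5.83: Pab(L + a)/(6LEI) = 200.5/EI
  θ_A0 = 363.6/EI,  θ_B0 = 470.1/EI
Flexibility coefficients: a unit moment at one end gives L/(3EI) there and L/(6EI) at the far end, so f₁₁ = f₂₂ = 2.333/EI and f₁₂ = f₂₁ = 1.167/EI.
Compatibility — zero rotation at each built-in end:
  2.333 M_A + 1.167 M_B = 363.6
  1.167 M_A + 2.333 M_B = 470.1
Solving the pair gives M_A = 73.46 kN·m and M_B = 164.8 kN·m (hogging).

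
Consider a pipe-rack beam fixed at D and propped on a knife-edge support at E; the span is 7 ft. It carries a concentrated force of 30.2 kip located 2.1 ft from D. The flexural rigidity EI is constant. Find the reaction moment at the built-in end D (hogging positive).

Remove the prop at E; the released (primary) structure is a cantilever built in at D.
Downward deflection at the released point E due to the loads:
  point load 30.2 at a = 2.1: Pa²(3L − a)/(6EI) = 419.5/EI
Flexibility coefficient — unit upward force at E: δ_{EE} = L³/(3EI) = 114.3/EI.
Compatibility at E: δ_0 − R_E·δ_{EE} = 0, so R_E = 419.5/114.3 = 3.669 kip.
Moment equilibrium about D: M_D = Σ(load moments about D) − R_E·L = 63.42 − 3.669×7 = 37.73 kip·ft.

M_D = 37.73 kip·ft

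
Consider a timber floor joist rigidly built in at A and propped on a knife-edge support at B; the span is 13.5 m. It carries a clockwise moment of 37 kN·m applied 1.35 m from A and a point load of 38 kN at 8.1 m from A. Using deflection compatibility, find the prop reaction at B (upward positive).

R_B = 17.2 kN

Take the reaction at B as the redundant and release it; the primary structure is a cantilever fixed at A.
Free-end deflection of the primary structure under the applied loading (downward +):
  clockwise couple 37 at a = 1.35: M₀a(2L − a)/(2EI) = 640.6/EI
  point load 38 at a = 8.1: Pa²(3L − a)/(6EI) = 13463/EI
  δ_0 = 14104/EI
Flexibility coefficient — unit upward force at B: δ_{BB} = L³/(3EI) = 820.1/EI.
Compatibility at B: δ_0 − R_B·δ_{BB} = 0, so R_B = 14104/820.1 = 17.2 kN.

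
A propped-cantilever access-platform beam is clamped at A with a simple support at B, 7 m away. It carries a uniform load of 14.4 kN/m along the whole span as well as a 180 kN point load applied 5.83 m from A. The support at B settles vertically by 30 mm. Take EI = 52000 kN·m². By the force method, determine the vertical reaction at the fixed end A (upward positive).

R_A = 121.4 kN

Choose R_B as the redundant. The primary structure is the cantilever fixed at A.
Downward deflection at the released point B due to the loads:
  UDL 14.4: wL⁴/(8EI) = 4322/EI
  point load 180 at a = 5.83: Pa²(3L − a)/(6EI) = 15468/EI
  δ_0 = 19790/EI
Tip deflection under a unit load at B: L³/(3EI) = 114.3/EI.
With EI = 52000 kN·m²: δ_0 = 0.38058 m and δ_{BB} = 0.002199 m/kN.
Compatibility — the beam at B must follow the support down by 0.03 m: δ_0 − R_B·δ_{BB} = 0.03, so R_B = (0.38058 − 0.03)/0.002199 = 159.4 kN.
Vertical equilibrium: R_A = ΣP − R_B = 280.8 − 159.4 = 121.4 kN.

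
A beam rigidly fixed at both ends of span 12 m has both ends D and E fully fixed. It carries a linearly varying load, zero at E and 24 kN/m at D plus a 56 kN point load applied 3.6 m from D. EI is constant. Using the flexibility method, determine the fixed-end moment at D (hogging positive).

M_D = 271.6 kN·m

Release both end moments; the primary structure is a simply-supported span DE with redundants M_D and M_E.
On the primary (simply-supported) span, the end slopes from the loading are:
  at D: triangular load, peak 24: w₀L³/(45EI) = 921.6/EI
  at E: triangular load, peak 24: 7w₀L³/(360EI) = 806.4/EI
  at D: point load 56 at a = 3.6: Pab(L + b)/(6LEI) = 479.8/EI
  at E: point load 56 at a = 3.6: Pab(L + a)/(6LEI) = 366.9/EI
  θ_D0 = 1401/EI,  θ_E0 = 1173/EI
Flexibility coefficients: a unit moment at one end gives L/(3EI) there and L/(6EI) at the far end, so f₁₁ = f₂₂ = 4/EI and f₁₂ = f₂₁ = 2/EI.
Compatibility — zero rotation at each built-in end:
  4 M_D + 2 M_E = 1401
  2 M_D + 4 M_E = 1173
Solving the pair gives M_D = 271.6 kN·m and M_E = 157.5 kN·m (hogging).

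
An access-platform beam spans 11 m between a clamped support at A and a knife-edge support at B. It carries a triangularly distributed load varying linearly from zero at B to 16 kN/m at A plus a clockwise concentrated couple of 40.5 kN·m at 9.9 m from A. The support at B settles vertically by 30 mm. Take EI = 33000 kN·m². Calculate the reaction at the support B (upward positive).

Choose R_B as the redundant. The primary structure is the cantilever fixed at A.
Free-end deflection of the primary structure under the applied loading (downward +):
  triangular load, peak 16 at the fixed end: w₀L⁴/(30EI) = 7809/EI
  clockwise couple 40.5 at a = 9.9: M₀a(2L − a)/(2EI) = 2426/EI
  δ_0 = 10234/EI
Tip deflection under a unit load at B: L³/(3EI) = 443.7/EI.
With EI = 33000 kN·m²: δ_0 = 0.31013 m and δ_{BB} = 0.013444 m/kN.
Compatibility — the beam at B must follow the support down by 0.03 m: δ_0 − R_B·δ_{BB} = 0.03, so R_B = (0.31013 − 0.03)/0.013444 = 20.84 kN.

R_B = 20.84 kN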